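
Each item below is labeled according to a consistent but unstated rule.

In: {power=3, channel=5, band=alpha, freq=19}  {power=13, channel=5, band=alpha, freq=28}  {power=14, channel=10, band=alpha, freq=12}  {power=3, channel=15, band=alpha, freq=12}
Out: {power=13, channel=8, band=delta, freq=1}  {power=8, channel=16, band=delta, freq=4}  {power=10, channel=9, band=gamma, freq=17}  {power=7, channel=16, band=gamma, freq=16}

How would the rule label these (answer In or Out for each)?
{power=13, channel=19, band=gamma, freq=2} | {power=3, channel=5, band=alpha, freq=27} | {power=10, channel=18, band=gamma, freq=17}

Out, In, Out

The classifier is using: band is alpha.
{power=13, channel=19, band=gamma, freq=2}: band is gamma — doesn't qualify, so Out. {power=3, channel=5, band=alpha, freq=27}: band is alpha — passes, so In. {power=10, channel=18, band=gamma, freq=17}: band is gamma — doesn't qualify, so Out.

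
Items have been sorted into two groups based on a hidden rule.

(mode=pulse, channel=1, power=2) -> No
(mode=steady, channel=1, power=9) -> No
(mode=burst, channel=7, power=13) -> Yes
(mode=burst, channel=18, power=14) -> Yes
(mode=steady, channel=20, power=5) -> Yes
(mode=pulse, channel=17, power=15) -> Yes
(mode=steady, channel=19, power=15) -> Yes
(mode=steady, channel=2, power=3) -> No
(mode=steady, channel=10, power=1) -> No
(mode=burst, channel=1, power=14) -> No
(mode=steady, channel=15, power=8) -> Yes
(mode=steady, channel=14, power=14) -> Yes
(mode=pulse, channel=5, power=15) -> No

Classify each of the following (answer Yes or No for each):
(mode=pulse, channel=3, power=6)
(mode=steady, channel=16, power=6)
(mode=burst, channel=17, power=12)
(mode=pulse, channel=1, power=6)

No, Yes, Yes, No

'Yes' ⟺ channel ≥ 7 AND power ≥ 2.
No: (mode=pulse, channel=3, power=6), since channel = 3, power = 6.
Yes: (mode=steady, channel=16, power=6), since channel = 16, power = 6.
Yes: (mode=burst, channel=17, power=12), since channel = 17, power = 12.
No: (mode=pulse, channel=1, power=6), since channel = 1, power = 6.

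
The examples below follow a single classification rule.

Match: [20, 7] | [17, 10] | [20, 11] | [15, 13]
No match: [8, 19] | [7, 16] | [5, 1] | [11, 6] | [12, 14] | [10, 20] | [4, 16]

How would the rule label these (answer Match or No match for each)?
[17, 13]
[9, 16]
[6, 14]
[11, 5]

The pattern is that an item is 'Match' exactly when: first ≥ 13.

Match, No match, No match, No match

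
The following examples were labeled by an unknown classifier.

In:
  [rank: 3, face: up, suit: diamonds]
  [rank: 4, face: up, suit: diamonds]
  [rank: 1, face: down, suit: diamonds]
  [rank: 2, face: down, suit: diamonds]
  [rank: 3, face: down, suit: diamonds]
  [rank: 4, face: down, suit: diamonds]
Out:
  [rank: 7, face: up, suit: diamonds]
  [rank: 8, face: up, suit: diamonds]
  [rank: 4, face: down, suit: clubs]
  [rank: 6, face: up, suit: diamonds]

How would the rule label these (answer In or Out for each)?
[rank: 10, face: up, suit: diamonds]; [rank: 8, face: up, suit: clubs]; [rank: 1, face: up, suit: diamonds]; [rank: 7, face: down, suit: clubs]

The classifier is using: suit is diamonds AND rank ≤ 4.

Out, Out, In, Out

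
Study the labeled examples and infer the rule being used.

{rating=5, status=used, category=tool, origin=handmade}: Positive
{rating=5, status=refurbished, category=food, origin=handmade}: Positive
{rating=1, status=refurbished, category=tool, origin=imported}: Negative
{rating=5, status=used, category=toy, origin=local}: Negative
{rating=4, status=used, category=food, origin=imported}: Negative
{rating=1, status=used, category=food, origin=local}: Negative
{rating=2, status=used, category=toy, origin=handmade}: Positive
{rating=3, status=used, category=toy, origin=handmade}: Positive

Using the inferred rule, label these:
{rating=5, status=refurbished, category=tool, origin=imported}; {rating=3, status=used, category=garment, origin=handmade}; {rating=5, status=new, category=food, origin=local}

Negative, Positive, Negative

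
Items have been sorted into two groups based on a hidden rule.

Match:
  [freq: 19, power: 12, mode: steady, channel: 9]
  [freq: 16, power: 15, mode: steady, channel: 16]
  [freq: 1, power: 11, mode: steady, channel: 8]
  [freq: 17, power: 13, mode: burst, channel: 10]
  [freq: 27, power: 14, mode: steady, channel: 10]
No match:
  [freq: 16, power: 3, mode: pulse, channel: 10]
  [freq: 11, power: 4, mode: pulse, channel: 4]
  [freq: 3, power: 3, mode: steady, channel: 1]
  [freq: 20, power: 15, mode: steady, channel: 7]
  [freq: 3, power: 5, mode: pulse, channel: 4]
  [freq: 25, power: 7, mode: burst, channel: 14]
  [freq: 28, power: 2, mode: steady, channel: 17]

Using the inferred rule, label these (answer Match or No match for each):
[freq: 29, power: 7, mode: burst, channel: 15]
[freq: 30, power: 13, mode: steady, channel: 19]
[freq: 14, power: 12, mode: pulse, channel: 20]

'Match' ⟺ power ≥ 11 AND channel ≥ 8.

No match, Match, Match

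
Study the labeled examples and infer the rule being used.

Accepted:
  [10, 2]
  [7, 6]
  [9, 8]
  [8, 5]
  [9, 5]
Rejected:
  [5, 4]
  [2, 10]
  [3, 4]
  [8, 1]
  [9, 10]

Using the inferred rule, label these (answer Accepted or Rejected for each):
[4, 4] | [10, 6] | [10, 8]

All 'Accepted' examples share one property — first > second AND sum ≥ 12 — and every 'Rejected' example lacks it.
[4, 4] — 4 = 4, 4+4 = 8, hence Rejected. [10, 6] — 10 > 6, 10+6 = 16, hence Accepted. [10, 8] — 10 > 8, 10+8 = 18, hence Accepted.

Rejected, Accepted, Accepted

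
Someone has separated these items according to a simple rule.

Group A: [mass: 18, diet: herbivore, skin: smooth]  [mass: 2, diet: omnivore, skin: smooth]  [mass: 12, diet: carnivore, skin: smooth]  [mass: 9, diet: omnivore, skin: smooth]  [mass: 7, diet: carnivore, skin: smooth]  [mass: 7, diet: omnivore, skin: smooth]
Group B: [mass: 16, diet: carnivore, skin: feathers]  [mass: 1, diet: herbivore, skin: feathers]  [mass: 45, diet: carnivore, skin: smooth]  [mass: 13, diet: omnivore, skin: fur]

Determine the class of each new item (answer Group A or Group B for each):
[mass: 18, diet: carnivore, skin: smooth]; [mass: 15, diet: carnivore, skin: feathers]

Group A, Group B

The distinguishing property — skin is smooth AND mass ≤ 18 — holds for all the 'Group A' cases and none of the 'Group B' cases.
Group A: [mass: 18, diet: carnivore, skin: smooth], since skin is smooth, mass = 18.
Group B: [mass: 15, diet: carnivore, skin: feathers], since skin is feathers, mass = 15.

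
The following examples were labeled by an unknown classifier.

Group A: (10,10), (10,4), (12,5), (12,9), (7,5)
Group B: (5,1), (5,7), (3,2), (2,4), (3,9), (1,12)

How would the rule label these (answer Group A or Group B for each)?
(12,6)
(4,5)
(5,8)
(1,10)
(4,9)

Group A, Group B, Group B, Group B, Group B

The distinguishing property — first ≥ 7 — holds for all the 'Group A' cases and none of the 'Group B' cases.
Group A: (12,6), since first 12. Group B: (4,5), since first 4. Group B: (5,8), since first 5. Group B: (1,10), since first 1. Group B: (4,9), since first 4.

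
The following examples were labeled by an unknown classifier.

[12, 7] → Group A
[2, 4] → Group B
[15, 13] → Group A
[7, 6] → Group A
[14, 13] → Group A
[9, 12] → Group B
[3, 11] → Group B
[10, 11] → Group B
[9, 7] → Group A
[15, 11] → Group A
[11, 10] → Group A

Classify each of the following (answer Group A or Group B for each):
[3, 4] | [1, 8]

Group B, Group B

Every 'Group A' example satisfies: first > second. None of the 'Group B' examples do.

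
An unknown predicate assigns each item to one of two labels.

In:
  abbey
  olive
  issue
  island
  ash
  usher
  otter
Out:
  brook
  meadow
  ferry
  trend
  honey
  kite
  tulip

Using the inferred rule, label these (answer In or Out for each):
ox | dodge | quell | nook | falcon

In, Out, Out, Out, Out

One predicate separates the groups cleanly: starts with a vowel.
ox — starts with 'o', hence In.
dodge — starts with 'd', hence Out.
quell — starts with 'q', hence Out.
nook — starts with 'n', hence Out.
falcon — starts with 'f', hence Out.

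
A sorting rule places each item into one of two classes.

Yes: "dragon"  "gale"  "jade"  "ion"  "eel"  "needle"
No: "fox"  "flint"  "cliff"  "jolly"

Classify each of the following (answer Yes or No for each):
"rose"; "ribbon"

Yes, Yes

The rule appears to be: has ≥ 2 vowels.
"rose": 2 vowels, matches → Yes. "ribbon": 2 vowels, matches → Yes.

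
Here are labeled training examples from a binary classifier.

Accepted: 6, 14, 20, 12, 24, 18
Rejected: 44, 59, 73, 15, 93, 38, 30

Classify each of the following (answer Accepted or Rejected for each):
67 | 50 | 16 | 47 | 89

The simplest hypothesis consistent with all the labels is: even AND at most 24.
67 → 67 is odd, 67 > 24 → Rejected. 50 → 50 is even, 50 > 24 → Rejected. 16 → 16 is even, 16 ≤ 24 → Accepted. 47 → 47 is odd, 47 > 24 → Rejected. 89 → 89 is odd, 89 > 24 → Rejected.

Rejected, Rejected, Accepted, Rejected, Rejected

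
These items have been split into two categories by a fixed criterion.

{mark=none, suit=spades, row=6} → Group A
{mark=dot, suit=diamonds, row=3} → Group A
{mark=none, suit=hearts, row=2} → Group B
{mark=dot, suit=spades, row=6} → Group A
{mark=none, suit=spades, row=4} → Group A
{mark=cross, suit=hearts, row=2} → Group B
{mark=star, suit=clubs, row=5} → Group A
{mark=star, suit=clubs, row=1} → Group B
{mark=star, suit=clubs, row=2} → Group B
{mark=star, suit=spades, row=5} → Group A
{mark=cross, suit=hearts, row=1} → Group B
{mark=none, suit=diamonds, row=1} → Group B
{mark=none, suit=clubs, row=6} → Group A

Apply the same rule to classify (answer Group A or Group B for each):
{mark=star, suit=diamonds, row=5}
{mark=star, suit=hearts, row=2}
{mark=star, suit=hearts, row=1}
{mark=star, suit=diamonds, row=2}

Group A, Group B, Group B, Group B

The rule appears to be: row ≥ 3.
{mark=star, suit=diamonds, row=5}: row = 5 — fits, so Group A. {mark=star, suit=hearts, row=2}: row = 2 — doesn't match, so Group B. {mark=star, suit=hearts, row=1}: row = 1 — doesn't match, so Group B. {mark=star, suit=diamonds, row=2}: row = 2 — doesn't match, so Group B.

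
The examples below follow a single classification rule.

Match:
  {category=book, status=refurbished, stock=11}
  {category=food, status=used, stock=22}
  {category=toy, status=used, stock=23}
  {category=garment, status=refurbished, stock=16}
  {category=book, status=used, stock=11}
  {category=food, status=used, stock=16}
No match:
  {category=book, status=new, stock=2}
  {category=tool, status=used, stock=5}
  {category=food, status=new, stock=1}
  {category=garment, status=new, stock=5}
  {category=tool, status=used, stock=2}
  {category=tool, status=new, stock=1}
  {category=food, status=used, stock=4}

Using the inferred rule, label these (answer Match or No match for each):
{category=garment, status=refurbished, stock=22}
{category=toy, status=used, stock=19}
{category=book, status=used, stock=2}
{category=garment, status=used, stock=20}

Match, Match, No match, Match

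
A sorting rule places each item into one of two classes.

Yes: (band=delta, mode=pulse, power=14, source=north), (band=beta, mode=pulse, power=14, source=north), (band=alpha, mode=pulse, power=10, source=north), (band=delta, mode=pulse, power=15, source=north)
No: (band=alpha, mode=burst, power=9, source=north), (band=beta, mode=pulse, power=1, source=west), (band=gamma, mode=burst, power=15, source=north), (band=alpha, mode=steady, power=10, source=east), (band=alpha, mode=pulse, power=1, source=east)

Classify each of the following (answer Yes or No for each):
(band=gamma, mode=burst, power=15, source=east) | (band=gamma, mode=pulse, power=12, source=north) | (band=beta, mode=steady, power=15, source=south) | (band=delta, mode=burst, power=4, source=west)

No, Yes, No, No

'Yes' ⟺ source is north AND mode is pulse.
No: (band=gamma, mode=burst, power=15, source=east), since source is east, mode is burst. Yes: (band=gamma, mode=pulse, power=12, source=north), since source is north, mode is pulse. No: (band=beta, mode=steady, power=15, source=south), since source is south, mode is steady. No: (band=delta, mode=burst, power=4, source=west), since source is west, mode is burst.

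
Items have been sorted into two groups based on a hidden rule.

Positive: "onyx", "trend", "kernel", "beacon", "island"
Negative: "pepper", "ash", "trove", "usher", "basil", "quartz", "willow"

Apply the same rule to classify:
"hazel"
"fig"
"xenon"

The simplest hypothesis consistent with all the labels is: contains 'n'.
"hazel": no 'n' — does not pass, so Negative.
"fig": no 'n' — does not pass, so Negative.
"xenon": has 'n' — has this property, so Positive.

Negative, Negative, Positive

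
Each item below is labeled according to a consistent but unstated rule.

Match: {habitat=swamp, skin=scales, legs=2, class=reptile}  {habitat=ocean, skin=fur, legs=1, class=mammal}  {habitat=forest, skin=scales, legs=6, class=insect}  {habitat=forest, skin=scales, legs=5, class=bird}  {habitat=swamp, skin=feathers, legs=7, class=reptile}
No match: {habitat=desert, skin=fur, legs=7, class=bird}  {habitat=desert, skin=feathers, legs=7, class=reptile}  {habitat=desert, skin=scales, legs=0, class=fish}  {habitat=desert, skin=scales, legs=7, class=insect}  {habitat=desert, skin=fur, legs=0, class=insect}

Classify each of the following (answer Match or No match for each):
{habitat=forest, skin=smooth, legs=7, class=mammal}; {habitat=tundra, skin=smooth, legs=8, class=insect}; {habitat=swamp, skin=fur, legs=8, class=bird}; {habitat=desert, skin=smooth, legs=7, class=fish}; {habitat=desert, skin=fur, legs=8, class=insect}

Every 'Match' example satisfies: habitat is not desert. None of the 'No match' examples do.
{habitat=forest, skin=smooth, legs=7, class=mammal}: Match (habitat is forest). {habitat=tundra, skin=smooth, legs=8, class=insect}: Match (habitat is tundra). {habitat=swamp, skin=fur, legs=8, class=bird}: Match (habitat is swamp). {habitat=desert, skin=smooth, legs=7, class=fish}: No match (habitat is desert). {habitat=desert, skin=fur, legs=8, class=insect}: No match (habitat is desert).

Match, Match, Match, No match, No match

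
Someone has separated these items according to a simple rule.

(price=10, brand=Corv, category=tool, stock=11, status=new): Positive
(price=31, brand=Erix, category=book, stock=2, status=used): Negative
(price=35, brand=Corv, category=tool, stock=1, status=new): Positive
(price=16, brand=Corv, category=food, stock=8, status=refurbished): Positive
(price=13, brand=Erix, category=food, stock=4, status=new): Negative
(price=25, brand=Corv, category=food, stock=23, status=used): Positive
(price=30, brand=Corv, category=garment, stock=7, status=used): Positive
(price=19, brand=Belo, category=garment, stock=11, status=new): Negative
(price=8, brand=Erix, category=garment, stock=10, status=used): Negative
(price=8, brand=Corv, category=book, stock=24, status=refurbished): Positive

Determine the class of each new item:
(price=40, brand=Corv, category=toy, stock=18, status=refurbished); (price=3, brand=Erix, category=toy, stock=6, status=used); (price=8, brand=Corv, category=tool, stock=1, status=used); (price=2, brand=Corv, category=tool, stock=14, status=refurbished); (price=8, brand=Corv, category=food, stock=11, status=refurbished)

Positive, Negative, Positive, Positive, Positive

The pattern is that an item is 'Positive' exactly when: brand is Corv.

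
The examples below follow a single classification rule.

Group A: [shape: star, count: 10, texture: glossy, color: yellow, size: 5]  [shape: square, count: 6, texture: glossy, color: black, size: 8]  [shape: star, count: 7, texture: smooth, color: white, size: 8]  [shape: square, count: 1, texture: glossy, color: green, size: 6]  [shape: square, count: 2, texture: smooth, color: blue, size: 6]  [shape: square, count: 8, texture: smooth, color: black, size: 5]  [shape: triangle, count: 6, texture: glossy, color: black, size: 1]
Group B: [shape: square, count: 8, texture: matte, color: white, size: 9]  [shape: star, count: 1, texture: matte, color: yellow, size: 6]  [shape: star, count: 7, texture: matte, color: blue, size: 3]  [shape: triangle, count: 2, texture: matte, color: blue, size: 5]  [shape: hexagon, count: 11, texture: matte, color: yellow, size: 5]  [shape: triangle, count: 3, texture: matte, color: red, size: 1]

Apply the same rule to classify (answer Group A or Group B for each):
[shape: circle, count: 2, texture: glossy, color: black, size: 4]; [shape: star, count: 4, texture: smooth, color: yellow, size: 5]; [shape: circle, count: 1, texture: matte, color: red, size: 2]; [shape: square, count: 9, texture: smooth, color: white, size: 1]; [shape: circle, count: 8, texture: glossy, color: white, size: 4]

Group A, Group A, Group B, Group A, Group A

The classifier is using: texture is not matte.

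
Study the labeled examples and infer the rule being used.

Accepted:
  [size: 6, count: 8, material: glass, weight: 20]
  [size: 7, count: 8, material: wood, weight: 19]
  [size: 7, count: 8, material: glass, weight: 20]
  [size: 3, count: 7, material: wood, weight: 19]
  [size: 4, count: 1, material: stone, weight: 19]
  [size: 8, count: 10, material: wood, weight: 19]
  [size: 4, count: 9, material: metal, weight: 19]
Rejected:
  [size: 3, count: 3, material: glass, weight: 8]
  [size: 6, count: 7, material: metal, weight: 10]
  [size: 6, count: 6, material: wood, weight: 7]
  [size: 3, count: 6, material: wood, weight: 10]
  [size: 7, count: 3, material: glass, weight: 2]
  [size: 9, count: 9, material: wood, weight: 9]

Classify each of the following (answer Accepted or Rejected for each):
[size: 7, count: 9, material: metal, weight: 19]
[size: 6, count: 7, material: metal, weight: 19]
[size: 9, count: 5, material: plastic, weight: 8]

Accepted, Accepted, Rejected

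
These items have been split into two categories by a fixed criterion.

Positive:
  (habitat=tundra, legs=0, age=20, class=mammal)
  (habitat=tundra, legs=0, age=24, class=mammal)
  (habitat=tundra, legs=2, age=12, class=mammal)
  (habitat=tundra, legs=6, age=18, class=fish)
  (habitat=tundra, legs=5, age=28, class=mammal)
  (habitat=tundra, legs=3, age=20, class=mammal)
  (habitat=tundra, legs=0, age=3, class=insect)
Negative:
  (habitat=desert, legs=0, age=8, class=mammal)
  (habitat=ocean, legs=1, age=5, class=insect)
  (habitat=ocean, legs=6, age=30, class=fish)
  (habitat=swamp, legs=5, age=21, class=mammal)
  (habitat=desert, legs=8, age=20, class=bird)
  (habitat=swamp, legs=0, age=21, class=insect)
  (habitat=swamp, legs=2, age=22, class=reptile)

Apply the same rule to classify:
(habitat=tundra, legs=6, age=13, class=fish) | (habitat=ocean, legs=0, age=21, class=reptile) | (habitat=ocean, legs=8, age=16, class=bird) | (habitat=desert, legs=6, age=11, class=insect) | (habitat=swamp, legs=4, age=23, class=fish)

Checking candidate rules against both groups, what survives is: habitat is tundra.
(habitat=tundra, legs=6, age=13, class=fish): habitat is tundra, qualifies → Positive. (habitat=ocean, legs=0, age=21, class=reptile): habitat is ocean, lacks this property → Negative. (habitat=ocean, legs=8, age=16, class=bird): habitat is ocean, lacks this property → Negative. (habitat=desert, legs=6, age=11, class=insect): habitat is desert, lacks this property → Negative. (habitat=swamp, legs=4, age=23, class=fish): habitat is swamp, lacks this property → Negative.

Positive, Negative, Negative, Negative, Negative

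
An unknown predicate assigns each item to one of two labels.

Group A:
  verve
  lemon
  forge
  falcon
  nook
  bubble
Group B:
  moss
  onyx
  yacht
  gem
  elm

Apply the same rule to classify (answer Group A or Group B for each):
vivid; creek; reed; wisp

All 'Group A' examples share one property — has ≥ 2 vowels — and every 'Group B' example lacks it.

Group A, Group A, Group A, Group B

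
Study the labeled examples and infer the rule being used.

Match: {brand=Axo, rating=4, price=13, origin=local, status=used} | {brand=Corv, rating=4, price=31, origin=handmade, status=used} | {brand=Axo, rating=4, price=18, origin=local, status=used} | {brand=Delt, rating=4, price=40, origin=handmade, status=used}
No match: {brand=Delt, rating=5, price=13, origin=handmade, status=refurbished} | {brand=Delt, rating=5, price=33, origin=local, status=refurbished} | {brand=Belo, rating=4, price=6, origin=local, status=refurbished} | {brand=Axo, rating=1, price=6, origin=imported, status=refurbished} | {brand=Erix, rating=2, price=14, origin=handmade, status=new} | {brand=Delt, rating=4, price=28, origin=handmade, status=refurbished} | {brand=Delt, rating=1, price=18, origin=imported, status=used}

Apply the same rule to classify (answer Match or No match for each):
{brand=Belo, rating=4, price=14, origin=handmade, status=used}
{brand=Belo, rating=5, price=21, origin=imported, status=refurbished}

'Match' ⟺ status is used AND rating = 4.
{brand=Belo, rating=4, price=14, origin=handmade, status=used}: status is used, rating = 4 — fits, so Match. {brand=Belo, rating=5, price=21, origin=imported, status=refurbished}: status is refurbished, rating = 5 — doesn't match, so No match.

Match, No match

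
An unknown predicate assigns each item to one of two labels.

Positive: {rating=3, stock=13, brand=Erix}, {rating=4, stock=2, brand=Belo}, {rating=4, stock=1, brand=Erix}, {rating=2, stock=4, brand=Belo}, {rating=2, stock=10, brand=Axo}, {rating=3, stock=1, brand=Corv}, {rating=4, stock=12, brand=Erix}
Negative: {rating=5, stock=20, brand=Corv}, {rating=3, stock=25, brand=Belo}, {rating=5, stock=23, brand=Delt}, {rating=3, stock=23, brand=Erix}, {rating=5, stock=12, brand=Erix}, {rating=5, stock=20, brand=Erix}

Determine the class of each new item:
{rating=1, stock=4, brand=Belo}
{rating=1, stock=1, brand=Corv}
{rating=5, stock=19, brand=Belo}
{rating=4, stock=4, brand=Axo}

Positive, Positive, Negative, Positive

The distinguishing property — stock ≤ 13 AND rating ≤ 4 — holds for all the 'Positive' cases and none of the 'Negative' cases.
Positive: {rating=1, stock=4, brand=Belo}, since stock = 4, rating = 1.
Positive: {rating=1, stock=1, brand=Corv}, since stock = 1, rating = 1.
Negative: {rating=5, stock=19, brand=Belo}, since stock = 19, rating = 5.
Positive: {rating=4, stock=4, brand=Axo}, since stock = 4, rating = 4.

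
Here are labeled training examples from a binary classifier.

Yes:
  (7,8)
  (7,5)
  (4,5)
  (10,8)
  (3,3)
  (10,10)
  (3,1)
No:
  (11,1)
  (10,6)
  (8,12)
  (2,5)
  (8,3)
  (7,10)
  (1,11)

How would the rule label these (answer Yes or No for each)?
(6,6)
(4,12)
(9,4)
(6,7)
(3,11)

Yes, No, No, Yes, No

Every 'Yes' example satisfies: |first − second| ≤ 2. None of the 'No' examples do.
Yes: (6,6), since |6−6| = 0.
No: (4,12), since |4−12| = 8.
No: (9,4), since |9−4| = 5.
Yes: (6,7), since |6−7| = 1.
No: (3,11), since |3−11| = 8.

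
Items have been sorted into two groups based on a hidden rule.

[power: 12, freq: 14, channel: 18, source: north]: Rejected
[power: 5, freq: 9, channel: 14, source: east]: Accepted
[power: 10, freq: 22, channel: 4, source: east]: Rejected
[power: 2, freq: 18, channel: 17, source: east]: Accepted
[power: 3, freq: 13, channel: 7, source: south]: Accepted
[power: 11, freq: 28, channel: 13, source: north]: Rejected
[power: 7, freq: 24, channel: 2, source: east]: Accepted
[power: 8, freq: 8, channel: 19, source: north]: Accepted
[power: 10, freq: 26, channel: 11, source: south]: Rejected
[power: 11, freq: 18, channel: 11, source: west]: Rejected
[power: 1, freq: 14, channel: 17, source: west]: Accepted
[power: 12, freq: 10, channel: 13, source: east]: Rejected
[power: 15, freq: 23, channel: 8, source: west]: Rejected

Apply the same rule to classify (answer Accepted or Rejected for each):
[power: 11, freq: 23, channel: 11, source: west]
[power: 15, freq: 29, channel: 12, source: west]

All 'Accepted' examples share one property — power ≤ 8 — and every 'Rejected' example lacks it.
[power: 11, freq: 23, channel: 11, source: west]: power = 11 — does not fit, so Rejected. [power: 15, freq: 29, channel: 12, source: west]: power = 15 — does not fit, so Rejected.

Rejected, Rejected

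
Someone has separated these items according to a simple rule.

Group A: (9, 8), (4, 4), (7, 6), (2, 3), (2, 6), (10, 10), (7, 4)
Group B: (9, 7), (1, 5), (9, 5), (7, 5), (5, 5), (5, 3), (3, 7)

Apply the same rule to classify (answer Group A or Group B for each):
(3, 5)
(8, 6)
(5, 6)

Comparing the two groups points to one rule — product is even.
(3, 5): Group B (3·5 = 15). (8, 6): Group A (8·6 = 48). (5, 6): Group A (5·6 = 30).

Group B, Group A, Group A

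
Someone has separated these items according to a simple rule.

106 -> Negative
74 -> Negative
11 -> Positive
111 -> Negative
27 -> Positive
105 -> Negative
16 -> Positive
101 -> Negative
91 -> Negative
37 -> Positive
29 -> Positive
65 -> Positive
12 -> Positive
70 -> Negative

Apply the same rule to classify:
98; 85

Negative, Negative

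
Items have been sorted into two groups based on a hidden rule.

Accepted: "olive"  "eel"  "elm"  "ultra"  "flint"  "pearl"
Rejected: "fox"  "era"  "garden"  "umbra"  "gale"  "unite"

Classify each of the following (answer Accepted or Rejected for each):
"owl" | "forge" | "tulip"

The pattern is that an item is 'Accepted' exactly when: odd length AND contains 'l'.

Accepted, Rejected, Accepted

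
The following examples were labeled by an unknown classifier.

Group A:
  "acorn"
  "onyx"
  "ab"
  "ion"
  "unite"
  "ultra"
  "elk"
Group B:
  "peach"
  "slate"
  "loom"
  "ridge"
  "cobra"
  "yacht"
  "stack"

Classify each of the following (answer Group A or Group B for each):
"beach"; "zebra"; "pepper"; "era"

A rule that fits every label: starts with a vowel — true of each 'Group A' example, false of each 'Group B' one.
"beach" — starts with 'b', hence Group B. "zebra" — starts with 'z', hence Group B. "pepper" — starts with 'p', hence Group B. "era" — starts with 'e', hence Group A.

Group B, Group B, Group B, Group A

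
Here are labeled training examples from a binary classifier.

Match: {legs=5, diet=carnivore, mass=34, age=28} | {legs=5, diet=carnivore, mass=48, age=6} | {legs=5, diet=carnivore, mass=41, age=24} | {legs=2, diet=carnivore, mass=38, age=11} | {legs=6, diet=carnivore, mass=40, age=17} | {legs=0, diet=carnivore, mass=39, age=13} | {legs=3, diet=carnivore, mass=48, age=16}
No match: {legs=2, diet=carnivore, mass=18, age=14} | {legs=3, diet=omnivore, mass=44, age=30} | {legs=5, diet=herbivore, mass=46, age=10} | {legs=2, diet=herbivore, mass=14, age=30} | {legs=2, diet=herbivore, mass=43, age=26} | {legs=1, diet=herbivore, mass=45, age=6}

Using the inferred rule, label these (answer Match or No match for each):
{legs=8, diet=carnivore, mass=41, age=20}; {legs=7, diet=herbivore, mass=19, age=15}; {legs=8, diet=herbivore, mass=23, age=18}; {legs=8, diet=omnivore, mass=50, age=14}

Match, No match, No match, No match

The common property of the 'Match' items is: diet is carnivore AND mass ≥ 34. No 'No match' item has it.
{legs=8, diet=carnivore, mass=41, age=20} → diet is carnivore, mass = 41 → Match. {legs=7, diet=herbivore, mass=19, age=15} → diet is herbivore, mass = 19 → No match. {legs=8, diet=herbivore, mass=23, age=18} → diet is herbivore, mass = 23 → No match. {legs=8, diet=omnivore, mass=50, age=14} → diet is omnivore, mass = 50 → No match.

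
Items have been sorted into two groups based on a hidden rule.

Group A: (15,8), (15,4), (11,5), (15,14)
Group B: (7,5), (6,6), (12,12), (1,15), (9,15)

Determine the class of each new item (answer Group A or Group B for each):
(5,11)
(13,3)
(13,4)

The simplest hypothesis consistent with all the labels is: first > second AND sum ≥ 16.
Group B: (5,11), since 5 < 11, 5+11 = 16.
Group A: (13,3), since 13 > 3, 13+3 = 16.
Group A: (13,4), since 13 > 4, 13+4 = 17.

Group B, Group A, Group A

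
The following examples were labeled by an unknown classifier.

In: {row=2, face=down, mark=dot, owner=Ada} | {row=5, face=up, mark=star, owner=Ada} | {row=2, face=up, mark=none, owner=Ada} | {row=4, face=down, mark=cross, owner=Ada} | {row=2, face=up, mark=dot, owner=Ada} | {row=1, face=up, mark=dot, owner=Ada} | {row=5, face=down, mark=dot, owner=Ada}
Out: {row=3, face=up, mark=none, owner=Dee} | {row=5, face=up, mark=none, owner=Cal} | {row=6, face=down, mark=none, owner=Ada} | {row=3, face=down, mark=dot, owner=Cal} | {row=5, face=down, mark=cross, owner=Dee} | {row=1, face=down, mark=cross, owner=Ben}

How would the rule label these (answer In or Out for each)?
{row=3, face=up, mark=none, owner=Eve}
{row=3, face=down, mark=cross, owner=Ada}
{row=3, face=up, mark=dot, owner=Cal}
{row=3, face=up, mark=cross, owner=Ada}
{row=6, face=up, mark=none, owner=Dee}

One predicate separates the groups cleanly: owner is Ada AND row ≤ 5.
{row=3, face=up, mark=none, owner=Eve}: owner is Eve, row = 3 — fails this test, so Out. {row=3, face=down, mark=cross, owner=Ada}: owner is Ada, row = 3 — qualifies, so In. {row=3, face=up, mark=dot, owner=Cal}: owner is Cal, row = 3 — fails this test, so Out. {row=3, face=up, mark=cross, owner=Ada}: owner is Ada, row = 3 — qualifies, so In. {row=6, face=up, mark=none, owner=Dee}: owner is Dee, row = 6 — fails this test, so Out.

Out, In, Out, In, Out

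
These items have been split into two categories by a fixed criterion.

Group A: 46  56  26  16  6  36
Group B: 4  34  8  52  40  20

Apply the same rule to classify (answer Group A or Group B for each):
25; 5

The rule appears to be: ends in digit 6.

Group B, Group B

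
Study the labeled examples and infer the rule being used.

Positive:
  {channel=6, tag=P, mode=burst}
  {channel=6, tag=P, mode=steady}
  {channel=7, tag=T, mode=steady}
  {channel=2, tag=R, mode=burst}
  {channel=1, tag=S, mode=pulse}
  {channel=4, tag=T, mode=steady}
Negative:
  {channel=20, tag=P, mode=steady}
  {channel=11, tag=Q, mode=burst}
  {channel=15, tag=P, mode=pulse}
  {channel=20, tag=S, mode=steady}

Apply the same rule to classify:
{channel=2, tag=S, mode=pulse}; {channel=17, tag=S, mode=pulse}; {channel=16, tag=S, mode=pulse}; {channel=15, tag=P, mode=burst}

Positive, Negative, Negative, Negative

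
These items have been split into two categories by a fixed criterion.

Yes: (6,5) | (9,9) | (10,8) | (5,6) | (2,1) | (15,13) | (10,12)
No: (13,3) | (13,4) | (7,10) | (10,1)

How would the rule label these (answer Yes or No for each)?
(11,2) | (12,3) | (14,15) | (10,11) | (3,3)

One predicate separates the groups cleanly: |first − second| ≤ 2.

No, No, Yes, Yes, Yes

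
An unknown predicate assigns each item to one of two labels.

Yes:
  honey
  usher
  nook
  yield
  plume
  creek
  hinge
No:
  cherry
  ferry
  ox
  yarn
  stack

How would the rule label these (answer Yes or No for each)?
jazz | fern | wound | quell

No, No, Yes, Yes

Rule: has ≥ 2 vowels. This holds for each 'Yes' example and fails for each 'No' one.
jazz → 1 vowel → No.
fern → 1 vowel → No.
wound → 2 vowels → Yes.
quell → 2 vowels → Yes.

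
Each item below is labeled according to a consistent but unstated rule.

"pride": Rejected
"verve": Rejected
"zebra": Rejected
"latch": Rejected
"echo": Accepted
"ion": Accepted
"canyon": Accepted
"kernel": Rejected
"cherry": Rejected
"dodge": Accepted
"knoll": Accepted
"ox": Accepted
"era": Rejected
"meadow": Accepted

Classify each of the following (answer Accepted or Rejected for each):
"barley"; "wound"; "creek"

Rejected, Accepted, Rejected

The common property of the 'Accepted' items is: contains 'o'. No 'Rejected' item has it.
Rejected: "barley", since no 'o'.
Accepted: "wound", since has 'o'.
Rejected: "creek", since no 'o'.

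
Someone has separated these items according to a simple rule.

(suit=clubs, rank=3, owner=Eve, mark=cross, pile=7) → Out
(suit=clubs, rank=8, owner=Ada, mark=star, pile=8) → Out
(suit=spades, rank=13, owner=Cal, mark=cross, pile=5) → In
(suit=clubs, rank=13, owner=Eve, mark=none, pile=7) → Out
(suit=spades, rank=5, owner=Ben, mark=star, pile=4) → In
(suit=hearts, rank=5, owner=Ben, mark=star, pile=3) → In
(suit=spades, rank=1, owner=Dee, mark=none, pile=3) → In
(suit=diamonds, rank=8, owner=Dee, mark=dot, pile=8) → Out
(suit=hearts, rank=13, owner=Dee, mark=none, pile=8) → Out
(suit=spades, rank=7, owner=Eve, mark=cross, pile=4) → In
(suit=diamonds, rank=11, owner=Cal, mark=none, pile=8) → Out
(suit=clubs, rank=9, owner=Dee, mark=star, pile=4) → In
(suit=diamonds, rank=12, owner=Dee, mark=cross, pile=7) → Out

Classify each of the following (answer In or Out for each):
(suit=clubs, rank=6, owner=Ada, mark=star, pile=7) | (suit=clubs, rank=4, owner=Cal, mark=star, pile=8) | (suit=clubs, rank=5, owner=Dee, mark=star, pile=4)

The common property of the 'In' items is: pile ≤ 5. No 'Out' item has it.
(suit=clubs, rank=6, owner=Ada, mark=star, pile=7): pile = 7 — does not fit, so Out. (suit=clubs, rank=4, owner=Cal, mark=star, pile=8): pile = 8 — does not fit, so Out. (suit=clubs, rank=5, owner=Dee, mark=star, pile=4): pile = 4 — has this property, so In.

Out, Out, In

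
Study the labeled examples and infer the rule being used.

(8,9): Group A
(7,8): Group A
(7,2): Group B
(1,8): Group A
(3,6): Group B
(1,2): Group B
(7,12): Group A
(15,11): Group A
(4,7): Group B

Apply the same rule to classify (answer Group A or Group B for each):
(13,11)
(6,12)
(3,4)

'Group A' ⟺ second ≥ 8.
(13,11) → second 11 → Group A. (6,12) → second 12 → Group A. (3,4) → second 4 → Group B.

Group A, Group A, Group B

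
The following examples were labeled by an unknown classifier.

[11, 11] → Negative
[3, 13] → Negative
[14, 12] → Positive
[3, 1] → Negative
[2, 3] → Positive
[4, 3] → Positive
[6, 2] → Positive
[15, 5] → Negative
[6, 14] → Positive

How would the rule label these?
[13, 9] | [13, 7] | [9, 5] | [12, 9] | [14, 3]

Negative, Negative, Negative, Positive, Positive

The rule appears to be: first is even.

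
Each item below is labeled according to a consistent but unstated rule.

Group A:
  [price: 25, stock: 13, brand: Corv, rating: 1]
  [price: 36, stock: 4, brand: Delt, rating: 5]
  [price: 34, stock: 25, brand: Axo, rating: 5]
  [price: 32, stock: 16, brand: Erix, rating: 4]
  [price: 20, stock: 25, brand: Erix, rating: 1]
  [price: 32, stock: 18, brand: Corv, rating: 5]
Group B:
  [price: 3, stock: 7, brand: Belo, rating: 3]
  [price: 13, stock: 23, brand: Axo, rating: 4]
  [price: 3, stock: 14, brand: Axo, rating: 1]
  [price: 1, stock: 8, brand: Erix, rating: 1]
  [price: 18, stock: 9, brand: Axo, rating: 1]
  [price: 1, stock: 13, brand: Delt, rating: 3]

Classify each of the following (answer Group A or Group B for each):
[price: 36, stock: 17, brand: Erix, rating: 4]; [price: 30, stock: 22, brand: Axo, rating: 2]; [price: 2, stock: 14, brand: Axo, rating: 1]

The distinguishing property — price ≥ 20 — holds for all the 'Group A' cases and none of the 'Group B' cases.
[price: 36, stock: 17, brand: Erix, rating: 4] → price = 36 → Group A. [price: 30, stock: 22, brand: Axo, rating: 2] → price = 30 → Group A. [price: 2, stock: 14, brand: Axo, rating: 1] → price = 2 → Group B.

Group A, Group A, Group B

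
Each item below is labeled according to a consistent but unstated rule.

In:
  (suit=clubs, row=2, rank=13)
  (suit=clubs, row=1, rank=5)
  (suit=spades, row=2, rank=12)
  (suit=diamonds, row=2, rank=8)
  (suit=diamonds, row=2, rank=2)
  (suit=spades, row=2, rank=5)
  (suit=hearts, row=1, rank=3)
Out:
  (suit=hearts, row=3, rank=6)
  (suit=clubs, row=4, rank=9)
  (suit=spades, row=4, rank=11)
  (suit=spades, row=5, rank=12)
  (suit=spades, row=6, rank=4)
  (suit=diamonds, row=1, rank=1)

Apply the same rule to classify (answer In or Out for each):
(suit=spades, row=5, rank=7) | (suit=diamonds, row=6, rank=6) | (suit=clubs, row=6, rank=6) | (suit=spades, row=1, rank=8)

Rule: rank ≥ 2 AND row ≤ 2. This holds for each 'In' example and fails for each 'Out' one.
(suit=spades, row=5, rank=7) — rank = 7, row = 5, hence Out. (suit=diamonds, row=6, rank=6) — rank = 6, row = 6, hence Out. (suit=clubs, row=6, rank=6) — rank = 6, row = 6, hence Out. (suit=spades, row=1, rank=8) — rank = 8, row = 1, hence In.

Out, Out, Out, In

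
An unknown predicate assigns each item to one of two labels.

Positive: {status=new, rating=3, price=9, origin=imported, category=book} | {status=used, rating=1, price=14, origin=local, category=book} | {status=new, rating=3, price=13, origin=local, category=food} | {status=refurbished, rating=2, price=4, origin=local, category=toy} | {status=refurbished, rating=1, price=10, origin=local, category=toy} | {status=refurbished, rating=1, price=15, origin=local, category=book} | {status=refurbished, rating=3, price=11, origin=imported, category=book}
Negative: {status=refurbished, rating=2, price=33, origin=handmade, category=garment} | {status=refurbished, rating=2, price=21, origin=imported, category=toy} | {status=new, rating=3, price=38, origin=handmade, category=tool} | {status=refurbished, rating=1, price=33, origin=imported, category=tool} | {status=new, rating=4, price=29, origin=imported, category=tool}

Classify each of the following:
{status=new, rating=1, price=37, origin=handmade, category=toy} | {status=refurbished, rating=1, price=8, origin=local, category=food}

The simplest hypothesis consistent with all the labels is: price ≤ 15.
{status=new, rating=1, price=37, origin=handmade, category=toy} → price = 37 → Negative. {status=refurbished, rating=1, price=8, origin=local, category=food} → price = 8 → Positive.

Negative, Positive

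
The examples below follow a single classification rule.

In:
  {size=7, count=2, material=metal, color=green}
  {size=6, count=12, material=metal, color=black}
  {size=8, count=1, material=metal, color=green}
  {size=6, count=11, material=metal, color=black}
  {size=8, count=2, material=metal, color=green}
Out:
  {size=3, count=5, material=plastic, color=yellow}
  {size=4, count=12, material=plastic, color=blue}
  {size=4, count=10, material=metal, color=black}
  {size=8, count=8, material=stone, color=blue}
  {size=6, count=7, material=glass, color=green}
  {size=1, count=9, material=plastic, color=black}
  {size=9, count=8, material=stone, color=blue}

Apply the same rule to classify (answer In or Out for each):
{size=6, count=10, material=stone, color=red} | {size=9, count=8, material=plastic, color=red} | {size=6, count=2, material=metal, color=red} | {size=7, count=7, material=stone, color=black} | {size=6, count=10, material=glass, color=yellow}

A rule that fits every label: material is metal AND size ≥ 6 — true of each 'In' example, false of each 'Out' one.
{size=6, count=10, material=stone, color=red}: material is stone, size = 6 — does not pass, so Out.
{size=9, count=8, material=plastic, color=red}: material is plastic, size = 9 — does not pass, so Out.
{size=6, count=2, material=metal, color=red}: material is metal, size = 6 — satisfies this, so In.
{size=7, count=7, material=stone, color=black}: material is stone, size = 7 — does not pass, so Out.
{size=6, count=10, material=glass, color=yellow}: material is glass, size = 6 — does not pass, so Out.

Out, Out, In, Out, Out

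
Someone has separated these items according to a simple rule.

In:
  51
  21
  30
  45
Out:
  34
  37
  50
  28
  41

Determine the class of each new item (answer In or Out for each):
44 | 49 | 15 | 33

The common property of the 'In' items is: multiple of 3. No 'Out' item has it.
Out: 44, since 44 = 3·14 + 2.
Out: 49, since 49 = 3·16 + 1.
In: 15, since 15 = 3·5.
In: 33, since 33 = 3·11.

Out, Out, In, In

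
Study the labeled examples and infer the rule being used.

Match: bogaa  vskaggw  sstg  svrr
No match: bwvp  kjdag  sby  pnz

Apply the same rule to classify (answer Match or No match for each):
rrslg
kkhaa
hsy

Rule: has a double letter. This holds for each 'Match' example and fails for each 'No match' one.
Match: rrslg, since 'rr' doubled. Match: kkhaa, since 'kk' doubled. No match: hsy, since no doubled letter.

Match, Match, No match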